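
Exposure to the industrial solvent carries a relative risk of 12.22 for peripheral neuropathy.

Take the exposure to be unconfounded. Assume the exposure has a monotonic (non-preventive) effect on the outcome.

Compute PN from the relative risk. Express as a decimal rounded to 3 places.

Under exogeneity and monotonicity, PN = (RR − 1) / RR = 1 − 1/RR.
PN = (12.22 − 1) / 12.22 = 11.22 / 12.22 ≈ 0.9182

PN ≈ 0.918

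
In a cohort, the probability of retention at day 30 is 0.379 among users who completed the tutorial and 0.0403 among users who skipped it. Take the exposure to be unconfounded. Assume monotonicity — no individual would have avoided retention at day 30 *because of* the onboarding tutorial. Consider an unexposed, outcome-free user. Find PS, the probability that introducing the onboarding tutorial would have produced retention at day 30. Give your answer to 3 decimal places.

PS ≈ 0.353

Let p₁ = 0.379, p₀ = 0.0403.
Under exogeneity and monotonicity, PS = (p₁ − p₀) / (1 − p₀).
PS = (0.379 − 0.0403) / (1 − 0.0403) = 0.3387 / 0.9597 ≈ 0.3529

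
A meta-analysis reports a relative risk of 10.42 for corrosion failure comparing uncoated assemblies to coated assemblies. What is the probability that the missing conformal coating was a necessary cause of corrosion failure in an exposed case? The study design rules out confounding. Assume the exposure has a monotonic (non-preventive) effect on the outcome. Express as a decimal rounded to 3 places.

PN ≈ 0.904

Under exogeneity and monotonicity, PN = (RR − 1) / RR = 1 − 1/RR.
PN = (10.42 − 1) / 10.42 = 9.42 / 10.42 ≈ 0.9040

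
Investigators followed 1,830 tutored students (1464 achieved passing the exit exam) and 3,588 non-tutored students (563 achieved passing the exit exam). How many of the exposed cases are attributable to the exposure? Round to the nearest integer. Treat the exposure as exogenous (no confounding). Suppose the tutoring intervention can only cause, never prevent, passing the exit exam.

about 1177 cases

p₁ = P(outcome | exposed) = 1464/1830 = 0.8
p₀ = P(outcome | unexposed) = 563/3588 = 0.15691
PN = (p₁ − p₀)/p₁ = (0.8 − 0.15691) / 0.8 ≈ 0.80386.
Attributable cases ≈ PN × (exposed cases) = 0.80386 × 1464 ≈ 1176.85.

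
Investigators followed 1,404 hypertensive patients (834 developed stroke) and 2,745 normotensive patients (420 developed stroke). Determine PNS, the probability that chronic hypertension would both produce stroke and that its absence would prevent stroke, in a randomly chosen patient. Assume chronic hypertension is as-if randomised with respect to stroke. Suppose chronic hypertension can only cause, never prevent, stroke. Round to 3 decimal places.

PNS ≈ 0.441

p₁ = P(outcome | exposed) = 834/1404 = 0.59402
p₀ = P(outcome | unexposed) = 420/2745 = 0.15301
Under exogeneity and monotonicity, PNS = p₁ − p₀.
PNS = 0.59402 − 0.15301 = 0.44101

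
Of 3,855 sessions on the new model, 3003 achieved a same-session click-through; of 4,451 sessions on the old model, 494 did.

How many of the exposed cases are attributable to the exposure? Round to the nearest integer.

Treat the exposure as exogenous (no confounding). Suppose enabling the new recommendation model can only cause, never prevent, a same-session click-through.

p₁ = P(outcome | exposed) = 3003/3855 = 0.77899
p₀ = P(outcome | unexposed) = 494/4451 = 0.11099
PN = (p₁ − p₀)/p₁ = (0.77899 − 0.11099) / 0.77899 ≈ 0.85753.
Attributable cases ≈ PN × (exposed cases) = 0.85753 × 3003 ≈ 2575.15.

about 2575 cases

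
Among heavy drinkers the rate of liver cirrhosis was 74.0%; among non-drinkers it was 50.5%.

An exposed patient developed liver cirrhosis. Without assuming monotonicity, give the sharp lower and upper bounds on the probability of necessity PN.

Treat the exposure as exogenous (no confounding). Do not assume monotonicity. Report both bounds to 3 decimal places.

0.318 ≤ PN ≤ 0.669

p₁ = 0.74, p₀ = 0.505.
Under exogeneity alone the bounds on PN are max{0,(p₁−p₀)/p₁} ≤ PN ≤ min{1,(1−p₀)/p₁}.
  lower = (p₁ − p₀)/p₁ = 0.235 / 0.74 ≈ 0.3176
  upper = min{1, (1 − p₀)/p₁} = 0.495 / 0.74 ≈ 0.6689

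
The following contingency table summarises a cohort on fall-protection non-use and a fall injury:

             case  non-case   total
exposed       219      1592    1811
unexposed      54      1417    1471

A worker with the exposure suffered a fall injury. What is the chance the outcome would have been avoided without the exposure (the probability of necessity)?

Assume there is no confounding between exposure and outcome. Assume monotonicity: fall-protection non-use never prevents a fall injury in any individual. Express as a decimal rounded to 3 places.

PN ≈ 0.696

p₁ = P(outcome | exposed) = 219/1811 = 0.12093
p₀ = P(outcome | unexposed) = 54/1471 = 0.03671
Under exogeneity and monotonicity, PN = (p₁ − p₀)/p₁.
PN = (0.12093 − 0.03671) / 0.12093 ≈ 0.6964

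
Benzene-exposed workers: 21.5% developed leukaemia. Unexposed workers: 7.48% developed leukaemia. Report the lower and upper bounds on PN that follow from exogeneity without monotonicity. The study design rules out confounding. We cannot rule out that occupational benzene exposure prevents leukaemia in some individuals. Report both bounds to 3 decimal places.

p₁ = 0.215, p₀ = 0.0748.
Under exogeneity alone the bounds on PN are max{0,(p₁−p₀)/p₁} ≤ PN ≤ min{1,(1−p₀)/p₁}.
  lower = (p₁ − p₀)/p₁ = 0.1402 / 0.215 ≈ 0.6521
  upper = min{1, (1 − p₀)/p₁} = 0.9252 / 0.215 ≈ 4.3033 → capped at 1

0.652 ≤ PN ≤ 1.000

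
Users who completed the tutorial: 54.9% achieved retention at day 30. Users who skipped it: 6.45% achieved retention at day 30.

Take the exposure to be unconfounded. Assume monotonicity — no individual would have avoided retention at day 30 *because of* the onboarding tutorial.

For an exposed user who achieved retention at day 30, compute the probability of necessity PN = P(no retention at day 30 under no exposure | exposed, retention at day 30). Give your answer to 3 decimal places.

p₁ = 0.549, p₀ = 0.0645.
Under exogeneity and monotonicity, PN = (p₁ − p₀) / p₁.
PN = (0.549 − 0.0645) / 0.549 = 0.4845 / 0.549 ≈ 0.8825

PN ≈ 0.883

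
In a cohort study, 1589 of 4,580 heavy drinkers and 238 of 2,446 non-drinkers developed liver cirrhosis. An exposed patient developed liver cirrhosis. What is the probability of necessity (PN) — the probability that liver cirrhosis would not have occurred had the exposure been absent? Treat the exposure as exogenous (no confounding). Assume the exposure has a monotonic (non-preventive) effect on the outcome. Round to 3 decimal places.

PN ≈ 0.720

p₁ = P(outcome | exposed) = 1589/4580 = 0.34694
p₀ = P(outcome | unexposed) = 238/2446 = 0.097302
Under exogeneity and monotonicity, PN = (p₁ − p₀) / p₁.
PN = (0.34694 − 0.097302) / 0.34694 = 0.24964 / 0.34694 ≈ 0.7195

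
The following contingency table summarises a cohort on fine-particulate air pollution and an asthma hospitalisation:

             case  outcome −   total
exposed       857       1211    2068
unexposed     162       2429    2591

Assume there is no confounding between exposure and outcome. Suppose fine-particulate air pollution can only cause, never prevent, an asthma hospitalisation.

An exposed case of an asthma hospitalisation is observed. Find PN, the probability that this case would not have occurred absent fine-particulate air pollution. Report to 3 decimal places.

PN ≈ 0.849

p₁ = P(outcome | exposed) = 857/2068 = 0.41441
p₀ = P(outcome | unexposed) = 162/2591 = 0.062524
Under exogeneity and monotonicity, PN = (p₁ − p₀) / p₁.
PN = (0.41441 − 0.062524) / 0.41441 = 0.35189 / 0.41441 ≈ 0.8491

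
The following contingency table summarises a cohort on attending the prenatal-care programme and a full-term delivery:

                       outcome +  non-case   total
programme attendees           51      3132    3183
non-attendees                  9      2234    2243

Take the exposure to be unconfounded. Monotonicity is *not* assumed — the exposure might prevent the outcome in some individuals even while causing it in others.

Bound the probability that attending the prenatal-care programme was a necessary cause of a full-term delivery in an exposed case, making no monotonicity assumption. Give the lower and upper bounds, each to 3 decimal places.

0.750 ≤ PN ≤ 1.000

p₁ = P(outcome | exposed) = 51/3183 = 0.016023
p₀ = P(outcome | unexposed) = 9/2243 = 0.0040125
Under exogeneity alone the bounds on PN are max{0,(p₁−p₀)/p₁} ≤ PN ≤ min{1,(1−p₀)/p₁}.
  lower = (p₁ − p₀)/p₁ = 0.01201 / 0.016023 ≈ 0.7496
  upper = min{1, (1 − p₀)/p₁} = 0.99599 / 0.016023 ≈ 62.1613 → capped at 1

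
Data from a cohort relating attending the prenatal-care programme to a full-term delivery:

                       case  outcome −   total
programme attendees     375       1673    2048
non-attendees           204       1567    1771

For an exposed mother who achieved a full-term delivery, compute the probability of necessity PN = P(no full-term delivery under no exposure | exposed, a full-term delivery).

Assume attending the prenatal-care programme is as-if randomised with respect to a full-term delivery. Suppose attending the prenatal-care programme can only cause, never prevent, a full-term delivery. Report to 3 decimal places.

PN ≈ 0.371

p₁ = P(outcome | exposed) = 375/2048 = 0.18311
p₀ = P(outcome | unexposed) = 204/1771 = 0.11519
Under exogeneity and monotonicity, PN = (p₁ − p₀) / p₁.
PN = (0.18311 − 0.11519) / 0.18311 = 0.067916 / 0.18311 ≈ 0.3709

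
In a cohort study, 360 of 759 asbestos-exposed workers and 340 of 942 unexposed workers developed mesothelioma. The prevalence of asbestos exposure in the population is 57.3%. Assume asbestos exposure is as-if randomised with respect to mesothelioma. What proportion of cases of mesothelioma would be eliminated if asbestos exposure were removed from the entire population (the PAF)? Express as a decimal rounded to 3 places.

p₁ = P(outcome | exposed) = 360/759 = 0.47431
p₀ = P(outcome | unexposed) = 340/942 = 0.36093
Overall risk P(Y=1) = π·p₁ + (1−π)·p₀ = 0.573×0.47431 + 0.427×0.36093 = 0.4259.
Under exogeneity, PAF = [P(Y=1) − p₀] / P(Y=1).
PAF = (0.4259 − 0.36093) / 0.4259 ≈ 0.1525

PAF ≈ 0.153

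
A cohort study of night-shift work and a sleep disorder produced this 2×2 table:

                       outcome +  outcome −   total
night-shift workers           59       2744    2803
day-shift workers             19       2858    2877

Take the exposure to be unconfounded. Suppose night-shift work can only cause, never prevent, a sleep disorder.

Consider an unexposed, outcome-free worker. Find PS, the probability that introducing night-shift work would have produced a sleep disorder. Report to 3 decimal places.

PS ≈ 0.015

p₁ = P(outcome | exposed) = 59/2803 = 0.021049
p₀ = P(outcome | unexposed) = 19/2877 = 0.0066041
Under exogeneity and monotonicity, PS = (p₁ − p₀) / (1 − p₀).
PS = (0.021049 − 0.0066041) / (1 − 0.0066041) = 0.014445 / 0.9934 ≈ 0.0145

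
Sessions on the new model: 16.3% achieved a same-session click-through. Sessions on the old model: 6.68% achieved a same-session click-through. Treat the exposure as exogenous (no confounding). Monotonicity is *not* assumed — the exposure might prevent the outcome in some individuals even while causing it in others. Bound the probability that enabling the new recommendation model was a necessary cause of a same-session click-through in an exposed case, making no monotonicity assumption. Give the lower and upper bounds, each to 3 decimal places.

p₁ = 0.163, p₀ = 0.0668.
Under exogeneity alone the bounds on PN are max{0,(p₁−p₀)/p₁} ≤ PN ≤ min{1,(1−p₀)/p₁}.
  lower = (p₁ − p₀)/p₁ = 0.0962 / 0.163 ≈ 0.5902
  upper = min{1, (1 − p₀)/p₁} = 0.9332 / 0.163 ≈ 5.7252 → capped at 1

0.590 ≤ PN ≤ 1.000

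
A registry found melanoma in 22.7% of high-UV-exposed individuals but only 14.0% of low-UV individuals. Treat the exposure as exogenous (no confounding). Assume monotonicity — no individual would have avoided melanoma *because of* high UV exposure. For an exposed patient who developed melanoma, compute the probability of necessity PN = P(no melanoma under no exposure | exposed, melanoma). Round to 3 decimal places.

PN ≈ 0.383

p₁ = 0.227, p₀ = 0.14.
Under exogeneity and monotonicity, PN = (p₁ − p₀) / p₁.
PN = (0.227 − 0.14) / 0.227 = 0.087 / 0.227 ≈ 0.3833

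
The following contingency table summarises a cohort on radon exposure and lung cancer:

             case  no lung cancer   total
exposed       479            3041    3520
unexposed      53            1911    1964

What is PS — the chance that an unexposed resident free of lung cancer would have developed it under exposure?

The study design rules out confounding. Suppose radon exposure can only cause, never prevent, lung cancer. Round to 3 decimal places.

p₁ = P(outcome | exposed) = 479/3520 = 0.13608
p₀ = P(outcome | unexposed) = 53/1964 = 0.026986
Under exogeneity and monotonicity, PS = (p₁ − p₀)/(1 − p₀).
PS = (0.13608 − 0.026986) / 0.97301 ≈ 0.1121

PS ≈ 0.112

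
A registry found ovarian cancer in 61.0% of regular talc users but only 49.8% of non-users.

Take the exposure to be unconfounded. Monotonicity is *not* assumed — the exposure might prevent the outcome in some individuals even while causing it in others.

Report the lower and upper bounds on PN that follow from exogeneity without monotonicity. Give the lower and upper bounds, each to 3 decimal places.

0.184 ≤ PN ≤ 0.823

p₁ = 0.61, p₀ = 0.498.
Under exogeneity alone the bounds on PN are max{0,(p₁−p₀)/p₁} ≤ PN ≤ min{1,(1−p₀)/p₁}.
  lower = (p₁ − p₀)/p₁ = 0.112 / 0.61 ≈ 0.1836
  upper = min{1, (1 − p₀)/p₁} = 0.502 / 0.61 ≈ 0.8230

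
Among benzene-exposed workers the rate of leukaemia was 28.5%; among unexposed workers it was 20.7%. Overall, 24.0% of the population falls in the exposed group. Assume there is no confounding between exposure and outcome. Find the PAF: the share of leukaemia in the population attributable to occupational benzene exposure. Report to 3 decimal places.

p₁ = 0.285, p₀ = 0.207.
Overall risk P(Y=1) = π·p₁ + (1−π)·p₀ = 0.24×0.285 + 0.76×0.207 = 0.22572.
Under exogeneity, PAF = [P(Y=1) − p₀] / P(Y=1).
PAF = (0.22572 − 0.207) / 0.22572 ≈ 0.0829

PAF ≈ 0.083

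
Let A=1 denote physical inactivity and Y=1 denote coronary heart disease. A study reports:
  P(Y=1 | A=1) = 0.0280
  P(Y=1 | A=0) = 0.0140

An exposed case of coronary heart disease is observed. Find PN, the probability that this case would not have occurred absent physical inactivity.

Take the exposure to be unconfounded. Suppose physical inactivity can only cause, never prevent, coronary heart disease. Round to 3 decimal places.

PN ≈ 0.500

Let p₁ = 0.028, p₀ = 0.014.
Under exogeneity and monotonicity, PN = (p₁ − p₀) / p₁.
PN = (0.028 − 0.014) / 0.028 = 0.014 / 0.028 ≈ 0.5000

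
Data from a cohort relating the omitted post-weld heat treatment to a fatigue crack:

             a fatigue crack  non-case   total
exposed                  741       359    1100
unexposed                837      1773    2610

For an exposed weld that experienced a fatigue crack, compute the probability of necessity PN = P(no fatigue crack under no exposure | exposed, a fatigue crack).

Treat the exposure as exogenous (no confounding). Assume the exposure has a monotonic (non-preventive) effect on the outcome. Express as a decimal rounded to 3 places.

PN ≈ 0.524

p₁ = P(outcome | exposed) = 741/1100 = 0.67364
p₀ = P(outcome | unexposed) = 837/2610 = 0.32069
Under exogeneity and monotonicity, PN = (p₁ − p₀)/p₁.
PN = (0.67364 − 0.32069) / 0.67364 ≈ 0.5239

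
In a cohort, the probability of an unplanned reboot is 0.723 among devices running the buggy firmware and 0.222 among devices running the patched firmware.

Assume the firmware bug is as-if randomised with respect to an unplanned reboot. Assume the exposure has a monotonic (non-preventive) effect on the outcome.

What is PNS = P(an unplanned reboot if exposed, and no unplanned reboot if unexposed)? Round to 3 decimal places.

PNS ≈ 0.501

Let p₁ = 0.723, p₀ = 0.222.
Under exogeneity and monotonicity, PNS = p₁ − p₀.
PNS = 0.723 − 0.222 = 0.501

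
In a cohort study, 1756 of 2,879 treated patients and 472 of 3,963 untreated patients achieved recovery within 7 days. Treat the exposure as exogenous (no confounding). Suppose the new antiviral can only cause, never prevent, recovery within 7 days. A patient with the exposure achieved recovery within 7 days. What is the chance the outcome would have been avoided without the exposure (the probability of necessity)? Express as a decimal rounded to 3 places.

PN ≈ 0.805

p₁ = P(outcome | exposed) = 1756/2879 = 0.60993
p₀ = P(outcome | unexposed) = 472/3963 = 0.1191
Under exogeneity and monotonicity, PN = (p₁ − p₀) / p₁.
PN = (0.60993 − 0.1191) / 0.60993 = 0.49083 / 0.60993 ≈ 0.8047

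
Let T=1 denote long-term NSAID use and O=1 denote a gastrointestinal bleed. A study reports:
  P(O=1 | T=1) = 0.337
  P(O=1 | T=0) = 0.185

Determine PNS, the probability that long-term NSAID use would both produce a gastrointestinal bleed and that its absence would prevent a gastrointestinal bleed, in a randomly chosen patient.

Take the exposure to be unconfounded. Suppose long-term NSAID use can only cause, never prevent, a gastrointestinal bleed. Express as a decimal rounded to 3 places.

Let p₁ = 0.337, p₀ = 0.185.
Under exogeneity and monotonicity, PNS = p₁ − p₀.
PNS = 0.337 − 0.185 = 0.152

PNS ≈ 0.152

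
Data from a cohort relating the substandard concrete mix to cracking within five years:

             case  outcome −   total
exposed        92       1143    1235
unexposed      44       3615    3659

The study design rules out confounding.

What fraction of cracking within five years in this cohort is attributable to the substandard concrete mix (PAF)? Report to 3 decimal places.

p₁ = P(outcome | exposed) = 92/1235 = 0.074494
p₀ = P(outcome | unexposed) = 44/3659 = 0.012025
Exposure prevalence π = 1235/4894 = 0.25235; overall risk P(Y=1) = 0.027789.
Under exogeneity, PAF = [P(Y=1) − p₀]/P(Y=1).
PAF = (0.027789 − 0.012025) / 0.027789 ≈ 0.5673

PAF ≈ 0.567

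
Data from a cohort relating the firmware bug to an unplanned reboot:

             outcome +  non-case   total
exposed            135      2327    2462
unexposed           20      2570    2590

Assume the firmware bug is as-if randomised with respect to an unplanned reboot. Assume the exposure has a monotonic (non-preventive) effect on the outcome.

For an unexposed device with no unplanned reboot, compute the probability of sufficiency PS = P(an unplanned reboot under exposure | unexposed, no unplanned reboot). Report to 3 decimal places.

p₁ = P(outcome | exposed) = 135/2462 = 0.054833
p₀ = P(outcome | unexposed) = 20/2590 = 0.007722
Under exogeneity and monotonicity, PS = (p₁ − p₀) / (1 − p₀).
PS = (0.054833 − 0.007722) / (1 − 0.007722) = 0.047111 / 0.99228 ≈ 0.0475

PS ≈ 0.047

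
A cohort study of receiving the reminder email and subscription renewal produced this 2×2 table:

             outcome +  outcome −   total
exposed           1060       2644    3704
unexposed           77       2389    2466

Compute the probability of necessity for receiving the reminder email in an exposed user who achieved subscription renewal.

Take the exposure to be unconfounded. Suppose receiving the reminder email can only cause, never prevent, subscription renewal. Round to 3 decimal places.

p₁ = P(outcome | exposed) = 1060/3704 = 0.28618
p₀ = P(outcome | unexposed) = 77/2466 = 0.031225
Under exogeneity and monotonicity, PN = (p₁ − p₀)/p₁.
PN = (0.28618 − 0.031225) / 0.28618 ≈ 0.8909

PN ≈ 0.891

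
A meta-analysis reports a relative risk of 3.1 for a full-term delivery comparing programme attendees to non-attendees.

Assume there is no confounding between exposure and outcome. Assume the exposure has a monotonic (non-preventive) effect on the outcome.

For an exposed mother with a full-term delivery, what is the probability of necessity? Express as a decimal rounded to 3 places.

PN ≈ 0.677

Under exogeneity and monotonicity, PN = (RR − 1) / RR = 1 − 1/RR.
PN = (3.1 − 1) / 3.1 = 2.1 / 3.1 ≈ 0.6774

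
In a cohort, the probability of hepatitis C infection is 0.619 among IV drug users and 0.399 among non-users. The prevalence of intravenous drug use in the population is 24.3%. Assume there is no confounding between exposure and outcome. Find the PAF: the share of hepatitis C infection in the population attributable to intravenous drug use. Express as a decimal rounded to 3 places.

Let p₁ = 0.619, p₀ = 0.399.
Overall risk P(Y=1) = π·p₁ + (1−π)·p₀ = 0.243×0.619 + 0.757×0.399 = 0.45246.
Under exogeneity, PAF = [P(Y=1) − p₀] / P(Y=1).
PAF = (0.45246 − 0.399) / 0.45246 ≈ 0.1182

PAF ≈ 0.118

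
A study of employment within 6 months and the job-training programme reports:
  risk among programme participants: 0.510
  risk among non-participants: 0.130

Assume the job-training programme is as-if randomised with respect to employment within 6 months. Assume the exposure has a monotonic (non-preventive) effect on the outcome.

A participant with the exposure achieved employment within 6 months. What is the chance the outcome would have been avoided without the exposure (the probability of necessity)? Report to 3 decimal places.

PN ≈ 0.745

Let p₁ = 0.51, p₀ = 0.13.
Under exogeneity and monotonicity, PN = (p₁ − p₀) / p₁.
PN = (0.51 − 0.13) / 0.51 = 0.38 / 0.51 ≈ 0.7451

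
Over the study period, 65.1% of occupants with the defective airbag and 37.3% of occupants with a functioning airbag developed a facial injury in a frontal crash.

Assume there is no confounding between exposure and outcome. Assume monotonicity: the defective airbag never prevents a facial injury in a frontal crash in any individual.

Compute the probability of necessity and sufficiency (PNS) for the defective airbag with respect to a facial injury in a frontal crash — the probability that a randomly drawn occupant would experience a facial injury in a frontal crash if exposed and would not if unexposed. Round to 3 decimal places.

PNS ≈ 0.278

p₁ = 0.651, p₀ = 0.373.
Under exogeneity and monotonicity, PNS = p₁ − p₀.
PNS = 0.651 − 0.373 = 0.278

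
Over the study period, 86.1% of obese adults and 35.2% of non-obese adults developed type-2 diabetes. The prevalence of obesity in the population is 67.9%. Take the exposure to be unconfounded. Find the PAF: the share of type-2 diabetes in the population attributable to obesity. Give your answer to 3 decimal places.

PAF ≈ 0.495

p₁ = 0.861, p₀ = 0.352.
Overall risk P(Y=1) = π·p₁ + (1−π)·p₀ = 0.679×0.861 + 0.321×0.352 = 0.69761.
Under exogeneity, PAF = [P(Y=1) − p₀] / P(Y=1).
PAF = (0.69761 − 0.352) / 0.69761 ≈ 0.4954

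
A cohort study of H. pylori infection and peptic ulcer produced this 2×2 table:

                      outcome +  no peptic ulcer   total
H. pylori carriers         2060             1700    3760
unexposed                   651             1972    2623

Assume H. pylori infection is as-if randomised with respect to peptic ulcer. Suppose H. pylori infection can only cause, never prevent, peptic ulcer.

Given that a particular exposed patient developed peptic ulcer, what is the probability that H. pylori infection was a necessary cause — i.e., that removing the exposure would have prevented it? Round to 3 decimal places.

PN ≈ 0.547

p₁ = P(outcome | exposed) = 2060/3760 = 0.54787
p₀ = P(outcome | unexposed) = 651/2623 = 0.24819
Under exogeneity and monotonicity, PN = (p₁ − p₀) / p₁.
PN = (0.54787 − 0.24819) / 0.54787 = 0.29968 / 0.54787 ≈ 0.5470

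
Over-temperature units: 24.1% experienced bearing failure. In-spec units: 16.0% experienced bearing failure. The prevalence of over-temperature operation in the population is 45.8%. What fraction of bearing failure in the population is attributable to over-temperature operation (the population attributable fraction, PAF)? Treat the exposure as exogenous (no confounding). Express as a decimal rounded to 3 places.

p₁ = 0.241, p₀ = 0.16.
Overall risk P(Y=1) = π·p₁ + (1−π)·p₀ = 0.458×0.241 + 0.542×0.16 = 0.1971.
Under exogeneity, PAF = [P(Y=1) − p₀] / P(Y=1).
PAF = (0.1971 − 0.16) / 0.1971 ≈ 0.1882

PAF ≈ 0.188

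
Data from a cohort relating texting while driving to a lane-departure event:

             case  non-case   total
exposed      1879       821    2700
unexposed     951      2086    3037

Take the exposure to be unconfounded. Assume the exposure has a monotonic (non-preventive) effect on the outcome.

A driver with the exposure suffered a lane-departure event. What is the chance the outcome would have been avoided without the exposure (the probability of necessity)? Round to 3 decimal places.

p₁ = P(outcome | exposed) = 1879/2700 = 0.69593
p₀ = P(outcome | unexposed) = 951/3037 = 0.31314
Under exogeneity and monotonicity, PN = (p₁ − p₀) / p₁.
PN = (0.69593 − 0.31314) / 0.69593 = 0.38279 / 0.69593 ≈ 0.5500

PN ≈ 0.550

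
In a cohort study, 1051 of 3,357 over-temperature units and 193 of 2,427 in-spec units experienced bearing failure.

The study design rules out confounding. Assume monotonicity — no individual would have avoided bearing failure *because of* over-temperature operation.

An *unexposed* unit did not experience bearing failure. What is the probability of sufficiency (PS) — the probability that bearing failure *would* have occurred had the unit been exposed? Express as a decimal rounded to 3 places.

PS ≈ 0.254

p₁ = P(outcome | exposed) = 1051/3357 = 0.31308
p₀ = P(outcome | unexposed) = 193/2427 = 0.079522
Under exogeneity and monotonicity, PS = (p₁ − p₀) / (1 − p₀).
PS = (0.31308 − 0.079522) / (1 − 0.079522) = 0.23356 / 0.92048 ≈ 0.2537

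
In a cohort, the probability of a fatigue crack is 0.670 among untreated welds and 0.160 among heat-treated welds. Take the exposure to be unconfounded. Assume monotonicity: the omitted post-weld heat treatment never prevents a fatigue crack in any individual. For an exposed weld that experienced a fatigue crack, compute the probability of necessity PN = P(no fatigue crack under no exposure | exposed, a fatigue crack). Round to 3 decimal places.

PN ≈ 0.761

Let p₁ = 0.67, p₀ = 0.16.
Under exogeneity and monotonicity, PN = (p₁ − p₀) / p₁.
PN = (0.67 − 0.16) / 0.67 = 0.51 / 0.67 ≈ 0.7612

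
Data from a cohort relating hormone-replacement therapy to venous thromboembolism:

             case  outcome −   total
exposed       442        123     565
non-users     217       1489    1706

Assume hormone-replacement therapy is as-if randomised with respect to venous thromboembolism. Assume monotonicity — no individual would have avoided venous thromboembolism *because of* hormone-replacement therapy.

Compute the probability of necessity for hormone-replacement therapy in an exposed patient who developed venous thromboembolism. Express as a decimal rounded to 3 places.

p₁ = P(outcome | exposed) = 442/565 = 0.7823
p₀ = P(outcome | unexposed) = 217/1706 = 0.1272
Under exogeneity and monotonicity, PN = (p₁ − p₀)/p₁.
PN = (0.7823 − 0.1272) / 0.7823 ≈ 0.8374

PN ≈ 0.837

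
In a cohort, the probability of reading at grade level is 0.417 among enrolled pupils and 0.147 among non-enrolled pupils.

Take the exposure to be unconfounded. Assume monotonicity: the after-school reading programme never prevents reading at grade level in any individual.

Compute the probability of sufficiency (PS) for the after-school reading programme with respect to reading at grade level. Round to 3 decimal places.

Let p₁ = 0.417, p₀ = 0.147.
Under exogeneity and monotonicity, PS = (p₁ − p₀) / (1 − p₀).
PS = (0.417 − 0.147) / (1 − 0.147) = 0.27 / 0.853 ≈ 0.3165

PS ≈ 0.317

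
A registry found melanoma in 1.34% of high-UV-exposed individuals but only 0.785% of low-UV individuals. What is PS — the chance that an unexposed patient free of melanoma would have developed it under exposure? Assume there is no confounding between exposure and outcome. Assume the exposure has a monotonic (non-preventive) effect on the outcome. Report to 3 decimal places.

p₁ = 0.0134, p₀ = 0.00785.
Under exogeneity and monotonicity, PS = (p₁ − p₀) / (1 − p₀).
PS = (0.0134 − 0.00785) / (1 − 0.00785) = 0.00555 / 0.99215 ≈ 0.0056

PS ≈ 0.006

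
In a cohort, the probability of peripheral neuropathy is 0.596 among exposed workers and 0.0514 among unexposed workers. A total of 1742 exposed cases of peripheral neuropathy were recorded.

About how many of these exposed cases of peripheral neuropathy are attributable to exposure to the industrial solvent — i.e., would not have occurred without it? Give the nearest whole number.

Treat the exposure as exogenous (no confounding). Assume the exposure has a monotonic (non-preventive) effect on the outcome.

about 1592 cases

Let p₁ = 0.596, p₀ = 0.0514.
PN = (p₁ − p₀)/p₁ = (0.596 − 0.0514) / 0.596 ≈ 0.91376.
Attributable cases ≈ PN × (exposed cases) = 0.91376 × 1742 ≈ 1591.77.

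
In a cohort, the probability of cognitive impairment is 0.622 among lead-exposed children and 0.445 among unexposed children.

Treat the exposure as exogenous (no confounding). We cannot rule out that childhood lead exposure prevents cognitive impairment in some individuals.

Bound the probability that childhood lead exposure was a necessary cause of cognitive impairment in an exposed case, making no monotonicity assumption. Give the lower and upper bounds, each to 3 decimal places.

Let p₁ = 0.622, p₀ = 0.445.
Under exogeneity alone the bounds on PN are max{0,(p₁−p₀)/p₁} ≤ PN ≤ min{1,(1−p₀)/p₁}.
  lower = (p₁ − p₀)/p₁ = 0.177 / 0.622 ≈ 0.2846
  upper = min{1, (1 − p₀)/p₁} = 0.555 / 0.622 ≈ 0.8923

0.285 ≤ PN ≤ 0.892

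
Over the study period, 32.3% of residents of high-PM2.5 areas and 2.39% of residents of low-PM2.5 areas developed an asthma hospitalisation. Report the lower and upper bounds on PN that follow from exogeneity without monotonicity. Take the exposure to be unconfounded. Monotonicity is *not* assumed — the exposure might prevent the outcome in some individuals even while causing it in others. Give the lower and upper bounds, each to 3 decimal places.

0.926 ≤ PN ≤ 1.000

p₁ = 0.323, p₀ = 0.0239.
Under exogeneity alone the bounds on PN are max{0,(p₁−p₀)/p₁} ≤ PN ≤ min{1,(1−p₀)/p₁}.
  lower = (p₁ − p₀)/p₁ = 0.2991 / 0.323 ≈ 0.9260
  upper = min{1, (1 − p₀)/p₁} = 0.9761 / 0.323 ≈ 3.0220 → capped at 1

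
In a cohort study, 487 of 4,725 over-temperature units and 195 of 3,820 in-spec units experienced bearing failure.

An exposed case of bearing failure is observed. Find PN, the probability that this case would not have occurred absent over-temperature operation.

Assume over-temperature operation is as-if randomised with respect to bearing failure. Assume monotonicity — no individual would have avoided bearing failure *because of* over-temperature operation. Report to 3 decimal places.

PN ≈ 0.505

p₁ = P(outcome | exposed) = 487/4725 = 0.10307
p₀ = P(outcome | unexposed) = 195/3820 = 0.051047
Under exogeneity and monotonicity, PN = (p₁ − p₀) / p₁.
PN = (0.10307 − 0.051047) / 0.10307 = 0.052022 / 0.10307 ≈ 0.5047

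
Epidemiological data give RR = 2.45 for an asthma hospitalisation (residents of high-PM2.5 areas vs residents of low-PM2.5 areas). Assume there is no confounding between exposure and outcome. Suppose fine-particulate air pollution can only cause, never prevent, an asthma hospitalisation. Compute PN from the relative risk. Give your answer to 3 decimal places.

PN ≈ 0.592

Under exogeneity and monotonicity, PN = (RR − 1) / RR = 1 − 1/RR.
PN = (2.45 − 1) / 2.45 = 1.45 / 2.45 ≈ 0.5918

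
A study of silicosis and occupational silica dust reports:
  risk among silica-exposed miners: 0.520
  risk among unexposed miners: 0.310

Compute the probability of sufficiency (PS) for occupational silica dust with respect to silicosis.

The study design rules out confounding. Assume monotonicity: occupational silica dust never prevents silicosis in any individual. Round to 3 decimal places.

PS ≈ 0.304

Let p₁ = 0.52, p₀ = 0.31.
Under exogeneity and monotonicity, PS = (p₁ − p₀) / (1 − p₀).
PS = (0.52 − 0.31) / (1 − 0.31) = 0.21 / 0.69 ≈ 0.3043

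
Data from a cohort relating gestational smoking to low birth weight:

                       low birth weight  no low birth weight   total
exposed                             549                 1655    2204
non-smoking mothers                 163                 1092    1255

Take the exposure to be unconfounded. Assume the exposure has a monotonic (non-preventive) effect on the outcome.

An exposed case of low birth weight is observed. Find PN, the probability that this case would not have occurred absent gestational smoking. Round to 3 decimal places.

p₁ = P(outcome | exposed) = 549/2204 = 0.24909
p₀ = P(outcome | unexposed) = 163/1255 = 0.12988
Under exogeneity and monotonicity, PN = (p₁ − p₀) / p₁.
PN = (0.24909 − 0.12988) / 0.24909 = 0.11921 / 0.24909 ≈ 0.4786

PN ≈ 0.479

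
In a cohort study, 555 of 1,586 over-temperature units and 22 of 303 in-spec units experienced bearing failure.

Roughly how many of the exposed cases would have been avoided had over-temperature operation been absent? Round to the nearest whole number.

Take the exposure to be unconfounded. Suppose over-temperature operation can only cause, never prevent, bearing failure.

about 440 cases

p₁ = P(outcome | exposed) = 555/1586 = 0.34994
p₀ = P(outcome | unexposed) = 22/303 = 0.072607
PN = (p₁ − p₀)/p₁ = (0.34994 − 0.072607) / 0.34994 ≈ 0.79251.
Attributable cases ≈ PN × (exposed cases) = 0.79251 × 555 ≈ 439.84.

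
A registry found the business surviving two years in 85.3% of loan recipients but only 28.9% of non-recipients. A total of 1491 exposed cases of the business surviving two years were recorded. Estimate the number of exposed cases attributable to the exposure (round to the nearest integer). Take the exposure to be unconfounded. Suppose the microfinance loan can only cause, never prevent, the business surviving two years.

about 986 cases

p₁ = 0.853, p₀ = 0.289.
PN = (p₁ − p₀)/p₁ = (0.853 − 0.289) / 0.853 ≈ 0.66120.
Attributable cases ≈ PN × (exposed cases) = 0.66120 × 1491 ≈ 985.84.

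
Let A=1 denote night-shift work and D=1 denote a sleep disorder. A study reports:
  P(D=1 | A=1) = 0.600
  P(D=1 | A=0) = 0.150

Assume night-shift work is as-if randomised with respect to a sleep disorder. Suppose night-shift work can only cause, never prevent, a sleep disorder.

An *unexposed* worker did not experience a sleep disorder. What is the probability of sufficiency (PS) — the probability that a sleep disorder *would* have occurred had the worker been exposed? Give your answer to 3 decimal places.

PS ≈ 0.529

Let p₁ = 0.6, p₀ = 0.15.
Under exogeneity and monotonicity, PS = (p₁ − p₀) / (1 − p₀).
PS = (0.6 − 0.15) / (1 − 0.15) = 0.45 / 0.85 ≈ 0.5294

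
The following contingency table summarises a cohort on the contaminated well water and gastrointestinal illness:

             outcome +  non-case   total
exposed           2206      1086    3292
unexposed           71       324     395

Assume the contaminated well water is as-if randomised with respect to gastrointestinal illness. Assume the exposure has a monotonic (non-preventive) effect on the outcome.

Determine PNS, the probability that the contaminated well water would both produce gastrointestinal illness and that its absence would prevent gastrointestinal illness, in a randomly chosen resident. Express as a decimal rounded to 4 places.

PNS ≈ 0.4904

p₁ = P(outcome | exposed) = 2206/3292 = 0.67011
p₀ = P(outcome | unexposed) = 71/395 = 0.17975
Under exogeneity and monotonicity, PNS = p₁ − p₀.
PNS = 0.67011 − 0.17975 = 0.49036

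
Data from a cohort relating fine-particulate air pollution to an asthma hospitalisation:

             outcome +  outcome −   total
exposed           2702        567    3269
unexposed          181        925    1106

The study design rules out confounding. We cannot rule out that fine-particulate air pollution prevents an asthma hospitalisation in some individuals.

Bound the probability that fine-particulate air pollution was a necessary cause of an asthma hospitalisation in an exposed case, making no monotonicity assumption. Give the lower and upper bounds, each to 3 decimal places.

p₁ = P(outcome | exposed) = 2702/3269 = 0.82655
p₀ = P(outcome | unexposed) = 181/1106 = 0.16365
Under exogeneity alone the bounds on PN are max{0,(p₁−p₀)/p₁} ≤ PN ≤ min{1,(1−p₀)/p₁}.
  lower = (p₁ − p₀)/p₁ = 0.6629 / 0.82655 ≈ 0.8020
  upper = min{1, (1 − p₀)/p₁} = 0.83635 / 0.82655 ≈ 1.0119 → capped at 1

0.802 ≤ PN ≤ 1.000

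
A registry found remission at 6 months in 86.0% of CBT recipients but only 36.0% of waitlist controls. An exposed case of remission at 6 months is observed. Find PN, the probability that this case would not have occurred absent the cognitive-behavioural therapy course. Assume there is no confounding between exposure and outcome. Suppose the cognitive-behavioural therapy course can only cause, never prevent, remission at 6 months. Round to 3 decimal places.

PN ≈ 0.581

p₁ = 0.86, p₀ = 0.36.
Under exogeneity and monotonicity, PN = (p₁ − p₀) / p₁.
PN = (0.86 − 0.36) / 0.86 = 0.5 / 0.86 ≈ 0.5814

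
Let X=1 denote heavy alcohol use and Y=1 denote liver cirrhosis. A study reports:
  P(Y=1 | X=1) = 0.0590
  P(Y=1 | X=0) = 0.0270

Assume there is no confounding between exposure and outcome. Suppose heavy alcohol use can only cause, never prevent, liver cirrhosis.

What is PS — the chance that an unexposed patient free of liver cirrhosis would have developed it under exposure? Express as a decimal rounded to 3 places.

PS ≈ 0.033

Let p₁ = 0.059, p₀ = 0.027.
Under exogeneity and monotonicity, PS = (p₁ − p₀) / (1 − p₀).
PS = (0.059 − 0.027) / (1 − 0.027) = 0.032 / 0.973 ≈ 0.0329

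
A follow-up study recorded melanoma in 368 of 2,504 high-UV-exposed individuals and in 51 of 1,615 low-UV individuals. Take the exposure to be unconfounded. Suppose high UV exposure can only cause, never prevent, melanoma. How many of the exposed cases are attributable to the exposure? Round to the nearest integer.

about 289 cases

p₁ = P(outcome | exposed) = 368/2504 = 0.14696
p₀ = P(outcome | unexposed) = 51/1615 = 0.031579
PN = (p₁ − p₀)/p₁ = (0.14696 − 0.031579) / 0.14696 ≈ 0.78513.
Attributable cases ≈ PN × (exposed cases) = 0.78513 × 368 ≈ 288.93.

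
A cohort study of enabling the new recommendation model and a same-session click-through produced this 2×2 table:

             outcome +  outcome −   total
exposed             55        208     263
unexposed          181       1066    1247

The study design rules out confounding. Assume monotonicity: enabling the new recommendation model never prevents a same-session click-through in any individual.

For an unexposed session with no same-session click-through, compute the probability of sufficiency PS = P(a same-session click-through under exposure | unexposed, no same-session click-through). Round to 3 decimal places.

p₁ = P(outcome | exposed) = 55/263 = 0.20913
p₀ = P(outcome | unexposed) = 181/1247 = 0.14515
Under exogeneity and monotonicity, PS = (p₁ − p₀)/(1 − p₀).
PS = (0.20913 − 0.14515) / 0.85485 ≈ 0.0748

PS ≈ 0.075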